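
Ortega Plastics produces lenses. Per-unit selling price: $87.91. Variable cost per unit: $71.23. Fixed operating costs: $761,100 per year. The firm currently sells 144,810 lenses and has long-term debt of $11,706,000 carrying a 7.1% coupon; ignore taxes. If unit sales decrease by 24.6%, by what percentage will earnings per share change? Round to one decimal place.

At 144,810 units, contribution = 144,810 × $16.68 = $2,415,430.80.
Operating income = contribution − fixed costs = $2,415,430.80 − $761,100 = $1,654,330.80.
Interest = $831,126.00, so EBIT − I = $823,204.80.
Degree of combined leverage = contribution ÷ (EBIT − I) = $2,415,430.80 ÷ $823,204.80 = 2.9342.
EPS therefore changes by 2.9342 × (-24.6%) = -72.2%.

-72.2%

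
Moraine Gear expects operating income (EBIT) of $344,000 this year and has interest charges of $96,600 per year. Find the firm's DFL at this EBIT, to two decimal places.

Interest = $96,600.00.
DFL = EBIT ÷ (EBIT − I) = $344,000 ÷ ($344,000 − $96,600.00) = $344,000 ÷ $247,400.00 = 1.3905.

1.39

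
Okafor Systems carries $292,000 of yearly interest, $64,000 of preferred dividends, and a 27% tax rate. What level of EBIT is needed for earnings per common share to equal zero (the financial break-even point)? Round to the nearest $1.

Preferred dividends are paid after tax, so their pre-tax equivalent is $64,000 ÷ (1 − 0.27) = $87,671.23.
Financial break-even EBIT = interest + D_p ÷ (1 − t) = $292,000 + $87,671.23 = $379,671.23.

$379,671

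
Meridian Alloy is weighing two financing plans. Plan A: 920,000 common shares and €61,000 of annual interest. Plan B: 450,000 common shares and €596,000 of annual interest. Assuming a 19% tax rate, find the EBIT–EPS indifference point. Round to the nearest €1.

At indifference, (EBIT − 61,000)(1 − t)/920,000 = (EBIT − 596,000)(1 − t)/450,000.
Cancelling (1 − t) and cross-multiplying: 450,000·(EBIT − 61,000) = 920,000·(EBIT − 596,000).
EBIT × (920,000 − 450,000) = 596,000 × 920,000 − 61,000 × 450,000 = 520,870,000,000, so EBIT = 520,870,000,000 ÷ 470,000 = 1,108,234.04.

€1,108,234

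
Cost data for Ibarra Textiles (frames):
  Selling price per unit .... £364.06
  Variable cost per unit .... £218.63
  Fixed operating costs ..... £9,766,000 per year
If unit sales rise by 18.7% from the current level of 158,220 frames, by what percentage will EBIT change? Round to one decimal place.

Contribution at this volume is 158,220 × £145.43 = £23,009,934.60.
Subtracting fixed costs: EBIT = £23,009,934.60 − £9,766,000 = £13,243,934.60.
DOL = contribution ÷ EBIT = £23,009,934.60 ÷ £13,243,934.60 = 1.7374.
Operating income changes by 1.7374 × +18.7% = +32.5%.

+32.5%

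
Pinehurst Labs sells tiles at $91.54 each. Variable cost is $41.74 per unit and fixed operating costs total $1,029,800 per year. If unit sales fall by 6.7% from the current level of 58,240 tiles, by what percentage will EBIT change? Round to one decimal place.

Total contribution margin = 58,240 × $49.80 = $2,900,352.00.
Subtracting fixed costs: EBIT = $2,900,352.00 − $1,029,800 = $1,870,552.00.
DOL = contribution ÷ EBIT = $2,900,352.00 ÷ $1,870,552.00 = 1.5505.
%ΔEBIT = DOL × %ΔSales = 1.5505 × -6.7% = -10.4%.

-10.4%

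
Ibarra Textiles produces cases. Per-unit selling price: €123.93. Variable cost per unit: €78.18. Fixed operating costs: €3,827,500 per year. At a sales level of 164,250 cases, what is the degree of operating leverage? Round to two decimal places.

Total contribution margin = 164,250 × €45.75 = €7,514,437.50.
Subtracting fixed costs: EBIT = €7,514,437.50 − €3,827,500 = €3,686,937.50.
DOL = contribution ÷ EBIT = €7,514,437.50 ÷ €3,686,937.50 = 2.0381.

2.04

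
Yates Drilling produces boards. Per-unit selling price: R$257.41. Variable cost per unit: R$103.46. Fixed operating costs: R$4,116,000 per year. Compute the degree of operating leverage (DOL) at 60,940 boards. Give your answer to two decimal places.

Contribution at this volume is 60,940 × R$153.95 = R$9,381,713.00.
Operating income = contribution − fixed costs = R$9,381,713.00 − R$4,116,000 = R$5,265,713.00.
DOL = contribution ÷ EBIT = R$9,381,713.00 ÷ R$5,265,713.00 = 1.7817.

1.78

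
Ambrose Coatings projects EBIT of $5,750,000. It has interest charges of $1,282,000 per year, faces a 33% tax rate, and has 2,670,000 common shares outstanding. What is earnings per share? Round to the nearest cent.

Interest = $1,282,000.00, so EBT = $5,750,000 − $1,282,000.00 = $4,468,000.00.
Net income = $4,468,000.00 × (1 − 0.33) = $2,993,560.00.
Per share: $2,993,560.00 / 2,670,000 shares = $1.12.

$1.12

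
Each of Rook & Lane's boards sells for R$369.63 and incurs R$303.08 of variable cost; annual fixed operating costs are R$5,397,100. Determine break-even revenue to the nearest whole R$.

Contribution margin per unit = R$369.63 − R$303.08 = R$66.55, a CM ratio of R$66.55 ÷ R$369.63 = 0.1800.
Break-even sales = FC ÷ CM ratio = R$5,397,100 × R$369.63 / R$66.55 = R$29,976,410.

R$29,976,410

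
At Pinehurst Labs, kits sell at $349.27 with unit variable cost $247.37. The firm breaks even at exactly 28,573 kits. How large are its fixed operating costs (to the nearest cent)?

Contribution margin per unit = $349.27 − $247.37 = $101.90.
Fixed costs = break-even units × CM = 28,573 × $101.90 = $2,911,588.70.

$2,911,588.70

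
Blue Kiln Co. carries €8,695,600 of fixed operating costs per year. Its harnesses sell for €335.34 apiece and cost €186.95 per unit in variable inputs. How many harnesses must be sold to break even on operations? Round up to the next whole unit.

58,600 harnesses

Unit CM = price − variable cost = €335.34 − €186.95 = €148.39.
Break-even volume = fixed costs ÷ CM per unit = €8,695,600 ÷ €148.39 = 58,599.64, so 58,600 harnesses.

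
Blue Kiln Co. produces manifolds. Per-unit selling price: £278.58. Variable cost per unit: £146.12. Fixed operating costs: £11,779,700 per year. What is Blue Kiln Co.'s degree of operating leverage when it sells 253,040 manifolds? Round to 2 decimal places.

1.54

Contribution at this volume is 253,040 × £132.46 = £33,517,678.40.
EBIT = £33,517,678.40 − £11,779,700 = £21,737,978.40.
Degree of operating leverage = £33,517,678.40 / £21,737,978.40 = 1.5419.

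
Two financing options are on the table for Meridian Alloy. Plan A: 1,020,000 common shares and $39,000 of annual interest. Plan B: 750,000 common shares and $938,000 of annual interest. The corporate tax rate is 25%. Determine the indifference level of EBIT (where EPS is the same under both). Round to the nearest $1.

$3,435,222

Set EPS_A = EPS_B: (EBIT − $39,000)(1 − 0.25) ÷ 1,020,000 = (EBIT − $938,000)(1 − 0.25) ÷ 750,000.
The (1 − t) factor cancels: (EBIT − 39,000) × 750,000 = (EBIT − 938,000) × 1,020,000.
Solving, EBIT = (938,000·1,020,000 − 39,000·750,000) / (1,020,000 − 750,000) = 927,510,000,000 / 270,000 = 3,435,222.22.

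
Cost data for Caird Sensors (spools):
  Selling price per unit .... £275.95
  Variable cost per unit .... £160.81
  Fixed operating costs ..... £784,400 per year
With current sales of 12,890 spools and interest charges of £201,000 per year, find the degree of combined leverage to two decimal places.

At 12,890 units, contribution = 12,890 × £115.14 = £1,484,154.60.
Operating income = contribution − fixed costs = £1,484,154.60 − £784,400 = £699,754.60. Interest = £201,000.00.
DOL = £1,484,154.60 ÷ £699,754.60 = 2.1210; DFL = £699,754.60 ÷ £498,754.60 = 1.4030.
DCL = DOL × DFL = 2.1210 × 1.4030 = 2.9758.

2.98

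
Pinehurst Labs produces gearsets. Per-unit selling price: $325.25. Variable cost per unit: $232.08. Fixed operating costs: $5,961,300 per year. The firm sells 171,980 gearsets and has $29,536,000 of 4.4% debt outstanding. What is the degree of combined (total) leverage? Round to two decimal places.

Total contribution margin = 171,980 × $93.17 = $16,023,376.60.
Subtracting fixed costs: EBIT = $16,023,376.60 − $5,961,300 = $10,062,076.60. Interest = $1,299,584.00, so EBIT − I = $8,762,492.60.
DCL = contribution ÷ (EBIT − I) = $16,023,376.60 ÷ $8,762,492.60 = 1.8286.

1.83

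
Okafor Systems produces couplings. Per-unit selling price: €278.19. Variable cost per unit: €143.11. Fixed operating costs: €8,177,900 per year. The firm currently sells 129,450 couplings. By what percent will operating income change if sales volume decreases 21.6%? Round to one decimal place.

Contribution at this volume is 129,450 × €135.08 = €17,486,106.00.
EBIT = €17,486,106.00 − €8,177,900 = €9,308,206.00.
DOL = contribution ÷ EBIT = €17,486,106.00 ÷ €9,308,206.00 = 1.8786.
So EBIT moves 1.8786 × (-21.6%) = -40.6%.

-40.6%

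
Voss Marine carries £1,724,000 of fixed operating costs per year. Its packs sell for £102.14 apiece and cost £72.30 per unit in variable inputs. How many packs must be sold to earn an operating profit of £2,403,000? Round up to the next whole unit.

138,305 packs

Each unit contributes £102.14 − £72.30 = £29.84.
Required volume = (fixed costs + target profit) ÷ CM = (£1,724,000 + £2,403,000) ÷ £29.84 = 138,304.29, so 138,305 packs.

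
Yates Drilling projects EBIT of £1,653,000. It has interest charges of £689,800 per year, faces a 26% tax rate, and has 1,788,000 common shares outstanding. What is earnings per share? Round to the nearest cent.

Interest = £689,800.00, so EBT = £1,653,000 − £689,800.00 = £963,200.00.
After tax at 26%: net income = £963,200.00 × 0.74 = £712,768.00.
Per share: £712,768.00 / 1,788,000 shares = £0.40.

£0.40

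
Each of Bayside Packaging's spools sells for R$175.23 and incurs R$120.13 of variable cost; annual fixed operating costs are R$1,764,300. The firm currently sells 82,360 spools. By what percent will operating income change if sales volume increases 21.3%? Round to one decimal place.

+34.8%

Total contribution margin = 82,360 × R$55.10 = R$4,538,036.00.
Subtracting fixed costs: EBIT = R$4,538,036.00 − R$1,764,300 = R$2,773,736.00.
So DOL = total CM / EBIT = R$4,538,036.00 / R$2,773,736.00 = 1.6361.
Operating income changes by 1.6361 × +21.3% = +34.8%.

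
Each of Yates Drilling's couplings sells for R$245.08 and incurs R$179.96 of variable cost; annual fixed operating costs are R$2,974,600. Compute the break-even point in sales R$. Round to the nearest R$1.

R$11,194,947

Contribution margin per unit = R$245.08 − R$179.96 = R$65.12, a CM ratio of R$65.12 ÷ R$245.08 = 0.2657.
Break-even sales = FC ÷ CM ratio = R$2,974,600 × R$245.08 / R$65.12 = R$11,194,947.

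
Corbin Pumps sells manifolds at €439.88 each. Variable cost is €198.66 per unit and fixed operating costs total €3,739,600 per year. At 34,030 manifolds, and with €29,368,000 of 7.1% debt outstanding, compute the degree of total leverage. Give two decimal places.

Contribution at this volume is 34,030 × €241.22 = €8,208,716.60.
EBIT = €8,208,716.60 − €3,739,600 = €4,469,116.60. Interest = €2,085,128.00, so EBIT − I = €2,383,988.60.
Degree of total leverage = total CM / (EBIT − interest) = €8,208,716.60 / €2,383,988.60 = 3.4433.

3.44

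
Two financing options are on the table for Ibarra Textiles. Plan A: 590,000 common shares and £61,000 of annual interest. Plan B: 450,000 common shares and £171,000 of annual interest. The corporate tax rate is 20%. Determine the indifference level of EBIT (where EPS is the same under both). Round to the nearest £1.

£524,571

At indifference, (EBIT − 61,000)(1 − t)/590,000 = (EBIT − 171,000)(1 − t)/450,000.
The (1 − t) factor cancels: (EBIT − 61,000) × 450,000 = (EBIT − 171,000) × 590,000.
Solving, EBIT = (171,000·590,000 − 61,000·450,000) / (590,000 − 450,000) = 73,440,000,000 / 140,000 = 524,571.43.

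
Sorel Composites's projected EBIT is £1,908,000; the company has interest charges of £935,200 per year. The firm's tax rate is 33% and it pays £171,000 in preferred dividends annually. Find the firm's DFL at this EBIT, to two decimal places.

Annual interest charges come to £935,200.00.
Pre-tax preferred-dividend burden = £171,000 ÷ (1 − 0.33) = £255,223.88.
DFL = EBIT ÷ [EBIT − I − D_p/(1−t)] = £1,908,000 ÷ [£1,908,000 − £935,200.00 − £255,223.88] = £1,908,000 ÷ £717,576.12 = 2.6590.

2.66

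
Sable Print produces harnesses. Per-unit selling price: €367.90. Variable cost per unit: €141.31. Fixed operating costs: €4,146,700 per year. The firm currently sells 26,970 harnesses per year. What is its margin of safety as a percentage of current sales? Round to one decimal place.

Contribution margin per unit = €367.90 − €141.31 = €226.59. Break-even units = €4,146,700 ÷ €226.59 = 18,300.45; break-even revenue = 18,300.45 × €367.90 = €6,732,737.23.
Current sales = 26,970 × €367.90 = €9,922,263.00.
Margin of safety = (€9,922,263.00 − €6,732,737.23) ÷ €9,922,263.00 = 32.1%.

32.1%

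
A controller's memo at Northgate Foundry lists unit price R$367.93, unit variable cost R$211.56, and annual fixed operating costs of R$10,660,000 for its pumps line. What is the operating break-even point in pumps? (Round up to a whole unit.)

Unit CM = price − variable cost = R$367.93 − R$211.56 = R$156.37.
Break-even volume = fixed costs ÷ CM per unit = R$10,660,000 ÷ R$156.37 = 68,171.64, so 68,172 pumps.

68,172 pumps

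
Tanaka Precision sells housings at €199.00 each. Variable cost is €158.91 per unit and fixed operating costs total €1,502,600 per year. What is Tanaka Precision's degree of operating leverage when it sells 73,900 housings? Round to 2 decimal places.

2.03

At 73,900 units, contribution = 73,900 × €40.09 = €2,962,651.00.
Operating income = contribution − fixed costs = €2,962,651.00 − €1,502,600 = €1,460,051.00.
Degree of operating leverage = €2,962,651.00 / €1,460,051.00 = 2.0291.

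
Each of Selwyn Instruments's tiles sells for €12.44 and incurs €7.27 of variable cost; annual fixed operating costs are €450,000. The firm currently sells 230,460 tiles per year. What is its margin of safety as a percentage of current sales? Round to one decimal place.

62.2%

Unit CM = price − variable cost = €12.44 − €7.27 = €5.17. Break-even units = €450,000 ÷ €5.17 = 87,040.62; break-even revenue = 87,040.62 × €12.44 = €1,082,785.30.
Current sales = 230,460 × €12.44 = €2,866,922.40.
Margin of safety = (€2,866,922.40 − €1,082,785.30) ÷ €2,866,922.40 = 62.2%.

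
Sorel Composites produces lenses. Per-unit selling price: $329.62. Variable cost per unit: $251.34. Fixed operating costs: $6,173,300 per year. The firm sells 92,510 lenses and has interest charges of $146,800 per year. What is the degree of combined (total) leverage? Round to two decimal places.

7.86

At 92,510 units, contribution = 92,510 × $78.28 = $7,241,682.80.
EBIT = $7,241,682.80 − $6,173,300 = $1,068,382.80. Interest = $146,800.00, so EBIT − I = $921,582.80.
Degree of total leverage = total CM / (EBIT − interest) = $7,241,682.80 / $921,582.80 = 7.8579.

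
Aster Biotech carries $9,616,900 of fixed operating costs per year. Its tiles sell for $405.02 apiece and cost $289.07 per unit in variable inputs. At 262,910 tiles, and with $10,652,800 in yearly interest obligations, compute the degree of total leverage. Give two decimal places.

2.98

Contribution at this volume is 262,910 × $115.95 = $30,484,414.50.
Subtracting fixed costs: EBIT = $30,484,414.50 − $9,616,900 = $20,867,514.50. Interest = $10,652,800.00, so EBIT − I = $10,214,714.50.
Degree of total leverage = total CM / (EBIT − interest) = $30,484,414.50 / $10,214,714.50 = 2.9844.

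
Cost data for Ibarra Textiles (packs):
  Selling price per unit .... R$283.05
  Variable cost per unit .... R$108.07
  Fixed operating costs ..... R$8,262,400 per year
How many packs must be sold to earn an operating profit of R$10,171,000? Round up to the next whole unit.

Contribution margin per unit = R$283.05 − R$108.07 = R$174.98.
Need Q such that Q × R$174.98 − R$8,262,400 = R$10,171,000, i.e. Q = R$18,433,400 / R$174.98 = 105,345.75 → 105,346.

105,346 packs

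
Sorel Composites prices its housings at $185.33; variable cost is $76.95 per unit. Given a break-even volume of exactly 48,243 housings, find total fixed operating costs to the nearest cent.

Contribution margin per unit = $185.33 − $76.95 = $108.38.
Since BE = FC / CM, FC = 48,243 × $108.38 = $5,228,576.34.

$5,228,576.34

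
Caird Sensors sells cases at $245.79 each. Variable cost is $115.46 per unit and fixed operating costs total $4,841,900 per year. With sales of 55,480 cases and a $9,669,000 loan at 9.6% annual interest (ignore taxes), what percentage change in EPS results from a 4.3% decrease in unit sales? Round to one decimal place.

-21.3%

At 55,480 units, contribution = 55,480 × $130.33 = $7,230,708.40.
Subtracting fixed costs: EBIT = $7,230,708.40 − $4,841,900 = $2,388,808.40.
Interest = $928,224.00, so EBIT − I = $1,460,584.40.
Degree of combined leverage = contribution ÷ (EBIT − I) = $7,230,708.40 ÷ $1,460,584.40 = 4.9506.
%ΔEPS = DCL × %ΔSales = 4.9506 × -4.3% = -21.3%.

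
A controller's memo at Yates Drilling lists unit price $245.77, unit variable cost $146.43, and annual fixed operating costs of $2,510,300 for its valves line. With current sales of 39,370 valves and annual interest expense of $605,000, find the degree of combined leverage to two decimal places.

At 39,370 units, contribution = 39,370 × $99.34 = $3,911,015.80.
EBIT = $3,911,015.80 − $2,510,300 = $1,400,715.80. Interest = $605,000.00, so EBIT − I = $795,715.80.
Degree of total leverage = total CM / (EBIT − interest) = $3,911,015.80 / $795,715.80 = 4.9151.

4.92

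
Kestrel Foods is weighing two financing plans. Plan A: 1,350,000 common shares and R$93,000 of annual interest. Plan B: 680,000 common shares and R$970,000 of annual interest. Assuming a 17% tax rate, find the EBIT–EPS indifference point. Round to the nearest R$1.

R$1,860,090

Set EPS_A = EPS_B: (EBIT − R$93,000)(1 − 0.17) ÷ 1,350,000 = (EBIT − R$970,000)(1 − 0.17) ÷ 680,000.
Cancelling (1 − t) and cross-multiplying: 680,000·(EBIT − 93,000) = 1,350,000·(EBIT − 970,000).
EBIT × (1,350,000 − 680,000) = 970,000 × 1,350,000 − 93,000 × 680,000 = 1,246,260,000,000, so EBIT = 1,246,260,000,000 ÷ 670,000 = 1,860,089.55.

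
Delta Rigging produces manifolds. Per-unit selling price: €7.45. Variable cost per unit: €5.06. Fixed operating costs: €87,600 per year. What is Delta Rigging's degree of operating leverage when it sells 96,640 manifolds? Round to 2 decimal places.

1.61

At 96,640 units, contribution = 96,640 × €2.39 = €230,969.60.
Operating income = contribution − fixed costs = €230,969.60 − €87,600 = €143,369.60.
Degree of operating leverage = €230,969.60 / €143,369.60 = 1.6110.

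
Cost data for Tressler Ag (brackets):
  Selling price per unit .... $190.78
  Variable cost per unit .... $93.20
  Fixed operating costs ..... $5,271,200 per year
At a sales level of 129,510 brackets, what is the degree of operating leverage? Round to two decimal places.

1.72

Total contribution margin = 129,510 × $97.58 = $12,637,585.80.
Subtracting fixed costs: EBIT = $12,637,585.80 − $5,271,200 = $7,366,385.80.
So DOL = total CM / EBIT = $12,637,585.80 / $7,366,385.80 = 1.7156.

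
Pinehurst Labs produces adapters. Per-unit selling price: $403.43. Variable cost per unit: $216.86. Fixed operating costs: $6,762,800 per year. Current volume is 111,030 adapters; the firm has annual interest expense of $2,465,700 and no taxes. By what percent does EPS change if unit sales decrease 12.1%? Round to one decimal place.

-21.8%

Contribution at this volume is 111,030 × $186.57 = $20,714,867.10.
Operating income = contribution − fixed costs = $20,714,867.10 − $6,762,800 = $13,952,067.10.
After interest of $2,465,700.00, pre-tax earnings = $11,486,367.10.
DCL = total CM / (EBIT − I) = $20,714,867.10 / $11,486,367.10 = 1.8034.
%ΔEPS = DCL × %ΔSales = 1.8034 × -12.1% = -21.8%.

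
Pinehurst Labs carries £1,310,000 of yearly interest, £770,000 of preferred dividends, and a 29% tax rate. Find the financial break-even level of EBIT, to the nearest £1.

Grossing the preferred dividend up to pre-tax terms: £770,000 / (1 − 0.29) = £1,084,507.04.
Financial break-even EBIT = interest + D_p ÷ (1 − t) = £1,310,000 + £1,084,507.04 = £2,394,507.04.

£2,394,507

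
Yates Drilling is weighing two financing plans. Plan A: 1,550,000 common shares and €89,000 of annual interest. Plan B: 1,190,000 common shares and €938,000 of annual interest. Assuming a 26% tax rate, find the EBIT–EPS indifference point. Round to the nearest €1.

€3,744,417

At indifference, (EBIT − 89,000)(1 − t)/1,550,000 = (EBIT − 938,000)(1 − t)/1,190,000.
Cancelling (1 − t) and cross-multiplying: 1,190,000·(EBIT − 89,000) = 1,550,000·(EBIT − 938,000).
EBIT × (1,550,000 − 1,190,000) = 938,000 × 1,550,000 − 89,000 × 1,190,000 = 1,347,990,000,000, so EBIT = 1,347,990,000,000 ÷ 360,000 = 3,744,416.67.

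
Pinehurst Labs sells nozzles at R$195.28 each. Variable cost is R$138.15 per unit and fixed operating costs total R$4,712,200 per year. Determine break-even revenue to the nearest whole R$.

CM per unit = R$195.28 − R$138.15 = R$57.13; CM ratio = R$57.13 / R$195.28 = 0.2926.
Break-even revenue = fixed costs × price ÷ CM = R$4,712,200 × R$195.28 ÷ R$57.13 = R$16,107,096.

R$16,107,096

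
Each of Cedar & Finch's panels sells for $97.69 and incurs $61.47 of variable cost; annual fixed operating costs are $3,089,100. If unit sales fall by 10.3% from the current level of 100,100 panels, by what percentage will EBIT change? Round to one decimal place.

Total contribution margin = 100,100 × $36.22 = $3,625,622.00.
EBIT = $3,625,622.00 − $3,089,100 = $536,522.00.
Degree of operating leverage = $3,625,622.00 / $536,522.00 = 6.7576.
So EBIT moves 6.7576 × (-10.3%) = -69.6%.

-69.6%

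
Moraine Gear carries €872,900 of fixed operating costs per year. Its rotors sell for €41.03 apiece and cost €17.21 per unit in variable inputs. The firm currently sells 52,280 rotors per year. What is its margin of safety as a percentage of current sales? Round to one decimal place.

29.9%

Contribution margin per unit = €41.03 − €17.21 = €23.82. Break-even units = €872,900 ÷ €23.82 = 36,645.68; break-even revenue = 36,645.68 × €41.03 = €1,503,572.08.
Current sales = 52,280 × €41.03 = €2,145,048.40.
Margin of safety = (€2,145,048.40 − €1,503,572.08) ÷ €2,145,048.40 = 29.9%.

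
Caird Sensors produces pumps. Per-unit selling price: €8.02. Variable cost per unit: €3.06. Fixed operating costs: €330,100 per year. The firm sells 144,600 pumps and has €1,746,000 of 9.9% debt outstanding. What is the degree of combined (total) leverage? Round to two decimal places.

Total contribution margin = 144,600 × €4.96 = €717,216.00.
Subtracting fixed costs: EBIT = €717,216.00 − €330,100 = €387,116.00. Interest = €172,854.00.
DOL = €717,216.00 ÷ €387,116.00 = 1.8527; DFL = €387,116.00 ÷ €214,262.00 = 1.8067.
Combined leverage = 1.8527 × 1.8067 = 3.3473.

3.35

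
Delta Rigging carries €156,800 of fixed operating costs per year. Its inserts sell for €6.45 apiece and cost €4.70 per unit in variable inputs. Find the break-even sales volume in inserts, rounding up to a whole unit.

89,600 inserts

Unit CM = price − variable cost = €6.45 − €4.70 = €1.75.
Break-even Q = €156,800 / €1.75 = 89,600.00 → 89,600 inserts.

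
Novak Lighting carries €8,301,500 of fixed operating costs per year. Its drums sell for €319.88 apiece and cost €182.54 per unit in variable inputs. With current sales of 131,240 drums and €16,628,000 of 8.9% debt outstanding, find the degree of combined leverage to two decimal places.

Total contribution margin = 131,240 × €137.34 = €18,024,501.60.
Operating income = contribution − fixed costs = €18,024,501.60 − €8,301,500 = €9,723,001.60. Interest = €1,479,892.00, so EBIT − I = €8,243,109.60.
DCL = contribution ÷ (EBIT − I) = €18,024,501.60 ÷ €8,243,109.60 = 2.1866.

2.19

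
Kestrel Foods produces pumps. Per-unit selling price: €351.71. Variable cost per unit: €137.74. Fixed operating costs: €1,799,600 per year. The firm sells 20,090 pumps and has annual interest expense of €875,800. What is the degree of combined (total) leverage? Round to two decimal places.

2.65

At 20,090 units, contribution = 20,090 × €213.97 = €4,298,657.30.
EBIT = €4,298,657.30 − €1,799,600 = €2,499,057.30. Interest = €875,800.00, so EBIT − I = €1,623,257.30.
Degree of total leverage = total CM / (EBIT − interest) = €4,298,657.30 / €1,623,257.30 = 2.6482.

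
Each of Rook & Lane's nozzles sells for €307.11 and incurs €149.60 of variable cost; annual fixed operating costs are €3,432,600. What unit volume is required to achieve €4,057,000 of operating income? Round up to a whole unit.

47,550 nozzles

Contribution margin per unit = €307.11 − €149.60 = €157.51.
Units = (FC + target) / CM = (€3,432,600 + €4,057,000) / €157.51 = 47,550.00, so 47,550 nozzles.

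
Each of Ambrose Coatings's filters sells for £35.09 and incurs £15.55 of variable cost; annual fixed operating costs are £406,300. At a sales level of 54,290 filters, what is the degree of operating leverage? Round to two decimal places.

Contribution at this volume is 54,290 × £19.54 = £1,060,826.60.
Subtracting fixed costs: EBIT = £1,060,826.60 − £406,300 = £654,526.60.
Degree of operating leverage = £1,060,826.60 / £654,526.60 = 1.6208.

1.62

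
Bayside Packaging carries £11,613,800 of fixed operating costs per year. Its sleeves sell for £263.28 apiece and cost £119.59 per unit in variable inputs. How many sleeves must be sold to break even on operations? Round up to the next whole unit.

Each unit contributes £263.28 − £119.59 = £143.69.
Break-even Q = £11,613,800 / £143.69 = 80,825.39 → 80,826 sleeves.

80,826 sleeves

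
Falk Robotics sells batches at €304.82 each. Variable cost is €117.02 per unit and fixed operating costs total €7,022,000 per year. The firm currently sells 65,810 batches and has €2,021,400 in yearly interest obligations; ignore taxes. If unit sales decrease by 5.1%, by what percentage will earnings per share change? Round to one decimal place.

Contribution at this volume is 65,810 × €187.80 = €12,359,118.00.
Subtracting fixed costs: EBIT = €12,359,118.00 − €7,022,000 = €5,337,118.00.
After interest of €2,021,400.00, pre-tax earnings = €3,315,718.00.
Degree of combined leverage = contribution ÷ (EBIT − I) = €12,359,118.00 ÷ €3,315,718.00 = 3.7274.
EPS therefore changes by 3.7274 × (-5.1%) = -19.0%.

-19.0%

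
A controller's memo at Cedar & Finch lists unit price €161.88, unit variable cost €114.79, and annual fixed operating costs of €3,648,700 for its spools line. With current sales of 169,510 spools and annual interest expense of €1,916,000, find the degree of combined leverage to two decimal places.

3.30

Contribution at this volume is 169,510 × €47.09 = €7,982,225.90.
EBIT = €7,982,225.90 − €3,648,700 = €4,333,525.90. Interest = €1,916,000.00, so EBIT − I = €2,417,525.90.
Degree of total leverage = total CM / (EBIT − interest) = €7,982,225.90 / €2,417,525.90 = 3.3018.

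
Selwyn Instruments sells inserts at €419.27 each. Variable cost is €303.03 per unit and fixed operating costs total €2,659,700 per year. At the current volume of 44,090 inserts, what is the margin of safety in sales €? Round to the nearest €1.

Each unit contributes €419.27 − €303.03 = €116.24. Break-even units = €2,659,700 ÷ €116.24 = 22,881.11; break-even revenue = 22,881.11 × €419.27 = €9,593,362.17.
Actual sales revenue = 44,090 × €419.27 = €18,485,614.30.
Margin of safety = €18,485,614.30 − €9,593,362.17 = €8,892,252.

€8,892,252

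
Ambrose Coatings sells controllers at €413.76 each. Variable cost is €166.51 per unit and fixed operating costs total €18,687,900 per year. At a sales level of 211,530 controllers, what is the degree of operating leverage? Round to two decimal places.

1.56

Contribution at this volume is 211,530 × €247.25 = €52,300,792.50.
EBIT = €52,300,792.50 − €18,687,900 = €33,612,892.50.
DOL = contribution ÷ EBIT = €52,300,792.50 ÷ €33,612,892.50 = 1.5560.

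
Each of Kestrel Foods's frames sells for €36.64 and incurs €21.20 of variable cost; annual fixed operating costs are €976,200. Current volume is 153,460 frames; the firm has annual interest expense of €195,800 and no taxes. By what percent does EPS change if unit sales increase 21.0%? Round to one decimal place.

+41.6%

Contribution at this volume is 153,460 × €15.44 = €2,369,422.40.
Subtracting fixed costs: EBIT = €2,369,422.40 − €976,200 = €1,393,222.40.
Interest = €195,800.00, so EBIT − I = €1,197,422.40.
Degree of combined leverage = contribution ÷ (EBIT − I) = €2,369,422.40 ÷ €1,197,422.40 = 1.9788.
EPS therefore changes by 1.9788 × (+21.0%) = +41.6%.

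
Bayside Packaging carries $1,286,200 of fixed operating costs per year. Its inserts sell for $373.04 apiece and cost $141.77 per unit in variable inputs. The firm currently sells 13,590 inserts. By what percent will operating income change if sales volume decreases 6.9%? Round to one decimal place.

Contribution at this volume is 13,590 × $231.27 = $3,142,959.30.
EBIT = $3,142,959.30 − $1,286,200 = $1,856,759.30.
So DOL = total CM / EBIT = $3,142,959.30 / $1,856,759.30 = 1.6927.
%ΔEBIT = DOL × %ΔSales = 1.6927 × -6.9% = -11.7%.

-11.7%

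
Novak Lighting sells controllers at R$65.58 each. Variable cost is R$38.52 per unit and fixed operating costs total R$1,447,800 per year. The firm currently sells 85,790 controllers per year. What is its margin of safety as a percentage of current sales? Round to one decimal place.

37.6%

Unit CM = price − variable cost = R$65.58 − R$38.52 = R$27.06. Break-even units = R$1,447,800 ÷ R$27.06 = 53,503.33; break-even revenue = 53,503.33 × R$65.58 = R$3,508,748.12.
Current sales = 85,790 × R$65.58 = R$5,626,108.20.
Margin of safety = (R$5,626,108.20 − R$3,508,748.12) ÷ R$5,626,108.20 = 37.6%.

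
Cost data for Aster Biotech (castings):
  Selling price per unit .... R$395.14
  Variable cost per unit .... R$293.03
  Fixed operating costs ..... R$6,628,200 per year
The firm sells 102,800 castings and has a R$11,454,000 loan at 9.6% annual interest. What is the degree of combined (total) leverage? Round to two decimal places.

Total contribution margin = 102,800 × R$102.11 = R$10,496,908.00.
EBIT = R$10,496,908.00 − R$6,628,200 = R$3,868,708.00. Interest = R$1,099,584.00.
DOL = R$10,496,908.00 ÷ R$3,868,708.00 = 2.7133; DFL = R$3,868,708.00 ÷ R$2,769,124.00 = 1.3971.
DCL = DOL × DFL = 2.7133 × 1.3971 = 3.7908.

3.79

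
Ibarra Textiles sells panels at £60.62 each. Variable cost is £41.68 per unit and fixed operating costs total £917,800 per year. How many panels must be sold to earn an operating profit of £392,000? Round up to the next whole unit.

69,156 panels

Contribution margin per unit = £60.62 − £41.68 = £18.94.
Units = (FC + target) / CM = (£917,800 + £392,000) / £18.94 = 69,155.23, so 69,156 panels.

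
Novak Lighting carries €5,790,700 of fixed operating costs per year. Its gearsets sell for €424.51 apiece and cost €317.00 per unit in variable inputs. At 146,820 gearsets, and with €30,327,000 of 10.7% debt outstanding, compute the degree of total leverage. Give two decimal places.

2.34

Contribution at this volume is 146,820 × €107.51 = €15,784,618.20.
Subtracting fixed costs: EBIT = €15,784,618.20 − €5,790,700 = €9,993,918.20. Interest = €3,244,989.00, so EBIT − I = €6,748,929.20.
Degree of total leverage = total CM / (EBIT − interest) = €15,784,618.20 / €6,748,929.20 = 2.3388.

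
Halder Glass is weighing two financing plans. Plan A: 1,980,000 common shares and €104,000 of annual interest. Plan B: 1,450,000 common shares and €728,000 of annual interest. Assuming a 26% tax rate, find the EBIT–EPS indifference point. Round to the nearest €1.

€2,435,170

Set EPS_A = EPS_B: (EBIT − €104,000)(1 − 0.26) ÷ 1,980,000 = (EBIT − €728,000)(1 − 0.26) ÷ 1,450,000.
Cancelling (1 − t) and cross-multiplying: 1,450,000·(EBIT − 104,000) = 1,980,000·(EBIT − 728,000).
Solving, EBIT = (728,000·1,980,000 − 104,000·1,450,000) / (1,980,000 − 1,450,000) = 1,290,640,000,000 / 530,000 = 2,435,169.81.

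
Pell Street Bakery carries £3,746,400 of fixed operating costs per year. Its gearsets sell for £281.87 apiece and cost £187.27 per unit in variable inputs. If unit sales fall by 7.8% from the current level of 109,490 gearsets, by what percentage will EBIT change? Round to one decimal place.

Contribution at this volume is 109,490 × £94.60 = £10,357,754.00.
Operating income = contribution − fixed costs = £10,357,754.00 − £3,746,400 = £6,611,354.00.
DOL = contribution ÷ EBIT = £10,357,754.00 ÷ £6,611,354.00 = 1.5667.
%ΔEBIT = DOL × %ΔSales = 1.5667 × -7.8% = -12.2%.

-12.2%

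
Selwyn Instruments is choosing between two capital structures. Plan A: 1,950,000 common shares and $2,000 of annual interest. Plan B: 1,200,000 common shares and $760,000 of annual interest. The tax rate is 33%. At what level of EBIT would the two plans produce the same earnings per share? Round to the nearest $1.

At indifference, (EBIT − 2,000)(1 − t)/1,950,000 = (EBIT − 760,000)(1 − t)/1,200,000.
The (1 − t) factor cancels: (EBIT − 2,000) × 1,200,000 = (EBIT − 760,000) × 1,950,000.
Solving, EBIT = (760,000·1,950,000 − 2,000·1,200,000) / (1,950,000 − 1,200,000) = 1,479,600,000,000 / 750,000 = 1,972,800.00.

$1,972,800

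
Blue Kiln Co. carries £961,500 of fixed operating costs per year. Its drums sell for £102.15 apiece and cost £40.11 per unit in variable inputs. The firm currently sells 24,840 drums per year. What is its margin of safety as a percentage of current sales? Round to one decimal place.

Unit CM = price − variable cost = £102.15 − £40.11 = £62.04. Break-even units = £961,500 ÷ £62.04 = 15,498.07; break-even revenue = 15,498.07 × £102.15 = £1,583,127.42.
Actual sales revenue = 24,840 × £102.15 = £2,537,406.00.
Margin of safety = (£2,537,406.00 − £1,583,127.42) ÷ £2,537,406.00 = 37.6%.

37.6%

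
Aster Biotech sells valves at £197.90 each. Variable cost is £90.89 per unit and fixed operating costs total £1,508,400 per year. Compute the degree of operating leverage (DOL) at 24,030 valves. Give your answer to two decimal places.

2.42

Total contribution margin = 24,030 × £107.01 = £2,571,450.30.
Operating income = contribution − fixed costs = £2,571,450.30 − £1,508,400 = £1,063,050.30.
So DOL = total CM / EBIT = £2,571,450.30 / £1,063,050.30 = 2.4189.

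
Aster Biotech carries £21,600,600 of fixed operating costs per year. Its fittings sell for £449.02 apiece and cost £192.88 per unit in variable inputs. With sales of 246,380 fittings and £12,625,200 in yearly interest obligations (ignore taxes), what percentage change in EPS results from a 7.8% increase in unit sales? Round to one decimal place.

+17.0%

Total contribution margin = 246,380 × £256.14 = £63,107,773.20.
Operating income = contribution − fixed costs = £63,107,773.20 − £21,600,600 = £41,507,173.20.
Interest = £12,625,200.00, so EBIT − I = £28,881,973.20.
Degree of combined leverage = contribution ÷ (EBIT − I) = £63,107,773.20 ÷ £28,881,973.20 = 2.1850.
%ΔEPS = DCL × %ΔSales = 2.1850 × +7.8% = +17.0%.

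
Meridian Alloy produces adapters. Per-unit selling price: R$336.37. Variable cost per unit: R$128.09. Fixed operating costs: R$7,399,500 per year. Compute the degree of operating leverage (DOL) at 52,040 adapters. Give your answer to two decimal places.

Contribution at this volume is 52,040 × R$208.28 = R$10,838,891.20.
EBIT = R$10,838,891.20 − R$7,399,500 = R$3,439,391.20.
Degree of operating leverage = R$10,838,891.20 / R$3,439,391.20 = 3.1514.

3.15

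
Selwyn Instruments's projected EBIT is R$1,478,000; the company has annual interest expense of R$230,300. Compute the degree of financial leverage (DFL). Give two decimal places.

Interest = R$230,300.00.
Degree of financial leverage = EBIT / (EBIT − interest) = R$1,478,000 / R$1,247,700.00 = 1.1846.

1.18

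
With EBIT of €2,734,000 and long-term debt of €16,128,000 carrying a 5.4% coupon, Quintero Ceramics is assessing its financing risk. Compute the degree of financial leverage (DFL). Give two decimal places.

1.47

Annual interest charges come to €870,912.00.
Degree of financial leverage = EBIT / (EBIT − interest) = €2,734,000 / €1,863,088.00 = 1.4675.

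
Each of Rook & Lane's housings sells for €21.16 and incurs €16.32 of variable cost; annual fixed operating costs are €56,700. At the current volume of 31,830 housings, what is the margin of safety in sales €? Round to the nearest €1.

Contribution margin per unit = €21.16 − €16.32 = €4.84. Break-even units = €56,700 ÷ €4.84 = 11,714.88; break-even revenue = 11,714.88 × €21.16 = €247,886.78.
Actual sales revenue = 31,830 × €21.16 = €673,522.80.
Margin of safety = €673,522.80 − €247,886.78 = €425,636.

€425,636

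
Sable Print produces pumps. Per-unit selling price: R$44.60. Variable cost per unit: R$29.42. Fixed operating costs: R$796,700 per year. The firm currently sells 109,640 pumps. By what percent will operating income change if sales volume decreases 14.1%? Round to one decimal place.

At 109,640 units, contribution = 109,640 × R$15.18 = R$1,664,335.20.
Operating income = contribution − fixed costs = R$1,664,335.20 − R$796,700 = R$867,635.20.
DOL = contribution ÷ EBIT = R$1,664,335.20 ÷ R$867,635.20 = 1.9182.
%ΔEBIT = DOL × %ΔSales = 1.9182 × -14.1% = -27.0%.

-27.0%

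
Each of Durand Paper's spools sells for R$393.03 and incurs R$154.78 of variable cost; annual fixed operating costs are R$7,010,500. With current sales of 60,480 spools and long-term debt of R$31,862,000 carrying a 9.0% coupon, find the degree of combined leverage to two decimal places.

Contribution at this volume is 60,480 × R$238.25 = R$14,409,360.00.
Subtracting fixed costs: EBIT = R$14,409,360.00 − R$7,010,500 = R$7,398,860.00. Interest = R$2,867,580.00.
DOL = R$14,409,360.00 ÷ R$7,398,860.00 = 1.9475; DFL = R$7,398,860.00 ÷ R$4,531,280.00 = 1.6328.
DCL = DOL × DFL = 1.9475 × 1.6328 = 3.1799.

3.18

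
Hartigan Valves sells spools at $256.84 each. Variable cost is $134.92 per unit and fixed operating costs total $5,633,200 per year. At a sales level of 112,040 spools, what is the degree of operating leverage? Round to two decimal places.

Total contribution margin = 112,040 × $121.92 = $13,659,916.80.
EBIT = $13,659,916.80 − $5,633,200 = $8,026,716.80.
Degree of operating leverage = $13,659,916.80 / $8,026,716.80 = 1.7018.

1.70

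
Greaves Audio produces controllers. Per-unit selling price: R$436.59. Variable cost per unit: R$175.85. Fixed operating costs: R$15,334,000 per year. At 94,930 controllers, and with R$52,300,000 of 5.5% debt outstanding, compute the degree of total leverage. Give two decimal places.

Contribution at this volume is 94,930 × R$260.74 = R$24,752,048.20.
EBIT = R$24,752,048.20 − R$15,334,000 = R$9,418,048.20. Interest = R$2,876,500.00.
DOL = R$24,752,048.20 ÷ R$9,418,048.20 = 2.6282; DFL = R$9,418,048.20 ÷ R$6,541,548.20 = 1.4397.
Combined leverage = 2.6282 × 1.4397 = 3.7838.

3.78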